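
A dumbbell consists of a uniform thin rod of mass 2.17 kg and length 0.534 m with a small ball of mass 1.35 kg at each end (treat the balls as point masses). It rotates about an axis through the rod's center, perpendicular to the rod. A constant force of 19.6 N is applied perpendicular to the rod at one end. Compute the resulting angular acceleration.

α ≈ 21.4 rad/s²

I_rod = (1/12)ML² = (1/12)(2.17)(0.534)² = 0.05157 kg·m².
I_balls = 2·m·(L/2)² = 2(1.35)(0.2670)² = 0.1925 kg·m².
Total I = 0.2440 kg·m².
τ = F·(L/2) = (19.6)(0.267) = 5.233 N·m.
α = τ/I = 5.233/0.2440 = 21.44 rad/s².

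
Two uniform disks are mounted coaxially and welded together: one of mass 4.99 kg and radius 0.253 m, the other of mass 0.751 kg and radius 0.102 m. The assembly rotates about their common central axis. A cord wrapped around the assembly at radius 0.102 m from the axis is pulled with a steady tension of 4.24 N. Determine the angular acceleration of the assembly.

I = ½M₁R₁² + ½M₂R₂² = ½(4.99)(0.253)² + ½(0.751)(0.102)² = 0.1636 kg·m².
τ = F r = (4.24)(0.102) = 0.4325 N·m.
α = τ/I = 0.4325/0.1636 = 2.643 rad/s².

α ≈ 2.64 rad/s²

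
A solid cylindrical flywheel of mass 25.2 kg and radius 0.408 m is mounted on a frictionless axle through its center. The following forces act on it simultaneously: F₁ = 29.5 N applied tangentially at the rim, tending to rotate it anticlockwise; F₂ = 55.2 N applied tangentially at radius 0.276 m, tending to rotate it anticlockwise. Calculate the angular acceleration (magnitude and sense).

α ≈ 13.0 rad/s², anticlockwise

I = ½MR² = (1/2)(25.2)(0.408)² = 2.097 kg·m².
Taking anticlockwise as positive: τ₁ = +(29.5)(0.408) = +12.04 N·m; τ₂ = +(55.2)(0.276) = +15.24 N·m.
Net torque τ = 27.27 N·m.
α = τ/I = 27.27/2.097 = 13.00 rad/s².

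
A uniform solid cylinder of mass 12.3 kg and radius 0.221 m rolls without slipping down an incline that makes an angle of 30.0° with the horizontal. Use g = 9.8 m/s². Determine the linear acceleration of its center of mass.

Translation along the incline: Mg sinθ − f = Ma.
Rotation about the center: fR = Iα with I = ½MR². No-slip gives a = αR, so f = (I/R²)a = (1/2)M a.
Substituting: Mg sinθ = (1 + 0.5000)Ma, so a = g sinθ/(1 + 0.5000) = (9.8) sin 30.0° / 1.500 = 3.267 m/s².

a ≈ 3.27 m/s²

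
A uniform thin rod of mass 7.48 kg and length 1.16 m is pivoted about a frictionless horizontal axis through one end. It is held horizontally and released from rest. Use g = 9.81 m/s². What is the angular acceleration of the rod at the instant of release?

α ≈ 12.7 rad/s²

About the pivot, I = (1/3)ML² = (1/3)(7.48)(1.16)² = 3.355 kg·m².
The weight acts at the center, a distance L/2 = 0.5800 m from the pivot; τ = Mg(L/2) = 42.56 N·m.
α = τ/I = 42.56/3.355 = 12.69 rad/s².
(Equivalently α = (3g/(2L)) = 12.69 rad/s².)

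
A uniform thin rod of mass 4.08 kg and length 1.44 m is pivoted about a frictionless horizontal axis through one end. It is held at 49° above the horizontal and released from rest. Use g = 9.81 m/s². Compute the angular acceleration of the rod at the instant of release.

α ≈ 6.70 rad/s²

About the pivot, I = (1/3)ML² = (1/3)(4.08)(1.44)² = 2.820 kg·m².
The weight acts at the center, a distance L/2 = 0.7200 m from the pivot; τ = Mg(L/2) cos 49° = 18.91 N·m.
α = τ/I = 18.91/2.820 = 6.704 rad/s².
(Equivalently α = (3g/(2L)) cos 49° = 6.704 rad/s².)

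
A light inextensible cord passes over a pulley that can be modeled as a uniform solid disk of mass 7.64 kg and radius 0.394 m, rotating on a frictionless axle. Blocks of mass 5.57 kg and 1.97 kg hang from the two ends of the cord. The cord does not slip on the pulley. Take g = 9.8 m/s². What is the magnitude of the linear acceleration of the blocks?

a ≈ 3.11 m/s²

I = ½MR² = (1/2)(7.64)(0.394)² = 0.5930 kg·m².
Heavier block: m₁g − T₁ = m₁a. Lighter block: T₂ − m₂g = m₂a.
Pulley: (T₁ − T₂)R = Iα = I(a/R), so T₁ − T₂ = (I/R²)a = (1/2)M_p a = 3.820·a.
Adding the three: (m₁ − m₂)g = (m₁ + m₂ + 3.820)a, so a = (5.57 − 1.97)(9.8)/(5.57 + 1.97 + 3.820) = 3.106 m/s².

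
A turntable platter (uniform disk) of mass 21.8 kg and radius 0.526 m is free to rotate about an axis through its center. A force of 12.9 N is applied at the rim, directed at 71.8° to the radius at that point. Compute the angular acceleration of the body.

I = ½MR² = (1/2)(21.8)(0.526)² = 3.016 kg·m².
Only the tangential component produces torque: τ = F R sinθ = (12.9)(0.526) sin 71.8° = 6.446 N·m.
Newton's second law for rotation, τ = Iα, gives α = τ/I = 6.446/3.016 = 2.137 rad/s².

α ≈ 2.14 rad/s²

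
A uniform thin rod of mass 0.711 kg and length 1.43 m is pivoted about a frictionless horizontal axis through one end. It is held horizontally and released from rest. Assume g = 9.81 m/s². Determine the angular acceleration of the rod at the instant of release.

About the pivot, I = (1/3)ML² = (1/3)(0.711)(1.43)² = 0.4846 kg·m².
The weight acts at the center, a distance L/2 = 0.7150 m from the pivot; τ = Mg(L/2) = 4.987 N·m.
α = τ/I = 4.987/0.4846 = 10.29 rad/s².
(Equivalently α = (3g/(2L)) = 10.29 rad/s².)

α ≈ 10.3 rad/s²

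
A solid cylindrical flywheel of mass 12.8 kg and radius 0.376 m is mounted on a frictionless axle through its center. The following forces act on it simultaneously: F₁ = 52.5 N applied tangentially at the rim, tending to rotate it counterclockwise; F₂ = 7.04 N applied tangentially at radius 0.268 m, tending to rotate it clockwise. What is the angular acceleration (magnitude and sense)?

α ≈ 19.7 rad/s², counterclockwise

I = ½MR² = (1/2)(12.8)(0.376)² = 0.9048 kg·m².
Taking counterclockwise as positive: τ₁ = +(52.5)(0.376) = +19.74 N·m; τ₂ = −(7.04)(0.268) = −1.887 N·m.
Net torque τ = 17.85 N·m.
α = τ/I = 17.85/0.9048 = 19.73 rad/s².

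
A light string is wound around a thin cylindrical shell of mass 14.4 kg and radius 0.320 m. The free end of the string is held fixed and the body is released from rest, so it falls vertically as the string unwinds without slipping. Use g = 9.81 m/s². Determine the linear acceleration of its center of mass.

a ≈ 4.91 m/s²

Translation: Mg − T = Ma. Rotation about the center: TR = Iα with I = MR².
With a = αR: T = (I/R²)a = M a, so Mg = (1 + 1.000)Ma.
a = g/(1 + 1.000) = 9.81/2.000 = 4.905 m/s².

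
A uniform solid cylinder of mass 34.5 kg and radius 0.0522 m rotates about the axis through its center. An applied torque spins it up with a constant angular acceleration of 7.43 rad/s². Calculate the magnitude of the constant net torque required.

I = ½MR² = (1/2)(34.5)(0.0522)² = 0.04700 kg·m².
τ = Iα = (0.04700)(7.430) = 0.3492 N·m.

τ ≈ 0.349 N·m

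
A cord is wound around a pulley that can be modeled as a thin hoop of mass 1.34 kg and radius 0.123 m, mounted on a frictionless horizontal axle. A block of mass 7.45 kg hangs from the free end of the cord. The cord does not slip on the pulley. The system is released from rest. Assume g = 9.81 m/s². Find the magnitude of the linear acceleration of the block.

a ≈ 8.31 m/s²

I = MR² = (1.34)(0.123)² = 0.02027 kg·m².
Block: mg − T = ma. Pulley: TR = Iα. No-slip: a = αR, so T = (I/R²)a = 1.340·a.
Then mg = (m + 1.340)a, so a = (7.45)(9.81)/(7.45 + 1.340) = 8.315 m/s².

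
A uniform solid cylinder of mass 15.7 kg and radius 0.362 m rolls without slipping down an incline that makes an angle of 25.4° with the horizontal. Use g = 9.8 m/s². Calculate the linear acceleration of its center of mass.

Translation along the incline: Mg sinθ − f = Ma.
Rotation about the center: fR = Iα with I = ½MR². No-slip gives a = αR, so f = (I/R²)a = (1/2)M a.
Substituting: Mg sinθ = (1 + 0.5000)Ma, so a = g sinθ/(1 + 0.5000) = (9.8) sin 25.4° / 1.500 = 2.802 m/s².

a ≈ 2.80 m/s²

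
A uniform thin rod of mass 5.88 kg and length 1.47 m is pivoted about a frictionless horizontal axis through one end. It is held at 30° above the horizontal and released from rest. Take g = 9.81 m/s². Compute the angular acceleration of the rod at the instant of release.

About the pivot, I = (1/3)ML² = (1/3)(5.88)(1.47)² = 4.235 kg·m².
The weight acts at the center, a distance L/2 = 0.7350 m from the pivot; τ = Mg(L/2) cos 30° = 36.72 N·m.
α = τ/I = 36.72/4.235 = 8.669 rad/s².

α ≈ 8.67 rad/s²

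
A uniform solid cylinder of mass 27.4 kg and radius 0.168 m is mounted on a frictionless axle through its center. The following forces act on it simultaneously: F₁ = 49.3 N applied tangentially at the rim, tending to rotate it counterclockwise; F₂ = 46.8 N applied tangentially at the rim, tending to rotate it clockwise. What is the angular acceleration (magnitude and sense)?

I = ½MR² = (1/2)(27.4)(0.168)² = 0.3867 kg·m².
Taking counterclockwise as positive: τ₁ = +(49.3)(0.168) = +8.282 N·m; τ₂ = −(46.8)(0.168) = −7.862 N·m.
Net torque τ = 0.4200 N·m.
α = τ/I = 0.4200/0.3867 = 1.086 rad/s².

α ≈ 1.09 rad/s², counterclockwise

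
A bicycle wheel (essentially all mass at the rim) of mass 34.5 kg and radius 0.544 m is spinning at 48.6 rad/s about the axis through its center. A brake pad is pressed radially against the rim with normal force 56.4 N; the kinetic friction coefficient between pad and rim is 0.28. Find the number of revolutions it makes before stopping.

≈ 223 revolutions

I = MR² = (34.5)(0.544)² = 10.21 kg·m².
Friction force f = μN = (0.28)(56.4) = 15.79 N at the rim; torque magnitude τ = fR = 8.591 N·m, opposing ω.
|α| = τ/I = 8.591/10.21 = 0.8414 rad/s² (deceleration).
ω² = ω₀² − 2|α|θ with ω = 0 ⇒ θ = ω₀²/(2|α|) = 1404 rad = 223.4 rev.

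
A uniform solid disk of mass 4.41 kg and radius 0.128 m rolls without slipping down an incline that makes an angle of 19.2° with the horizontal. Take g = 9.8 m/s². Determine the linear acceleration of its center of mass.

Translation along the incline: Mg sinθ − f = Ma.
Rotation about the center: fR = Iα with I = ½MR². No-slip gives a = αR, so f = (I/R²)a = (1/2)M a.
Substituting: Mg sinθ = (1 + 0.5000)Ma, so a = g sinθ/(1 + 0.5000) = (9.8) sin 19.2° / 1.500 = 2.149 m/s².

a ≈ 2.15 m/s²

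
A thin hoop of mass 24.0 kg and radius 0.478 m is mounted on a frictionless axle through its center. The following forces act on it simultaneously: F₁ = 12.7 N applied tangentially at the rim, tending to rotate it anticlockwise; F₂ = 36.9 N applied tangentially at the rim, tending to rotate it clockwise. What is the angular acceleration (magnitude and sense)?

I = MR² = (24.0)(0.478)² = 5.484 kg·m².
Taking anticlockwise as positive: τ₁ = +(12.7)(0.478) = +6.071 N·m; τ₂ = −(36.9)(0.478) = −17.64 N·m.
Net torque τ = -11.57 N·m.
α = τ/I = -11.57/5.484 = -2.109 rad/s².

α ≈ 2.11 rad/s², clockwise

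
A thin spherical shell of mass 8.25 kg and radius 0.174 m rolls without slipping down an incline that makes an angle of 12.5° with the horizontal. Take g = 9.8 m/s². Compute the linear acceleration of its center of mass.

Translation along the incline: Mg sinθ − f = Ma.
Rotation about the center: fR = Iα with I = (2/3)MR². No-slip gives a = αR, so f = (I/R²)a = (2/3)M a.
Substituting: Mg sinθ = (1 + 0.6667)Ma, so a = g sinθ/(1 + 0.6667) = (9.8) sin 12.5° / 1.667 = 1.273 m/s².

a ≈ 1.27 m/s²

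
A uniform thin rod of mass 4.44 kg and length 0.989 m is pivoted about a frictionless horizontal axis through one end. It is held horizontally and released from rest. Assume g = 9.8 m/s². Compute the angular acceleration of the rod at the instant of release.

α ≈ 14.9 rad/s²

About the pivot, I = (1/3)ML² = (1/3)(4.44)(0.989)² = 1.448 kg·m².
The weight acts at the center, a distance L/2 = 0.4945 m from the pivot; τ = Mg(L/2) = 21.52 N·m.
α = τ/I = 21.52/1.448 = 14.86 rad/s².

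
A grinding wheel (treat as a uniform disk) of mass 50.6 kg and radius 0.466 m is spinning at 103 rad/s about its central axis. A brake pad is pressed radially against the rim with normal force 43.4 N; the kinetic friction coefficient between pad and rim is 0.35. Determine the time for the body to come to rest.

t ≈ 79.9 s

I = ½MR² = (1/2)(50.6)(0.466)² = 5.494 kg·m².
Friction force f = μN = (0.35)(43.4) = 15.19 N at the rim; torque magnitude τ = fR = 7.079 N·m, opposing ω.
|α| = τ/I = 7.079/5.494 = 1.288 rad/s² (deceleration).
0 = ω₀ − |α|t ⇒ t = ω₀/|α| = 103/1.288 = 79.94 s.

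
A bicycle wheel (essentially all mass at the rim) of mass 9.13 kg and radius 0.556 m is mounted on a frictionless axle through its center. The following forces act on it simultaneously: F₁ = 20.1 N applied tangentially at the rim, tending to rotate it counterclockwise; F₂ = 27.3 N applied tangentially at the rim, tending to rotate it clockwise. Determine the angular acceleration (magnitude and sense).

α ≈ 1.42 rad/s², clockwise

I = MR² = (9.13)(0.556)² = 2.822 kg·m².
Taking counterclockwise as positive: τ₁ = +(20.1)(0.556) = +11.18 N·m; τ₂ = −(27.3)(0.556) = −15.18 N·m.
Net torque τ = -4.003 N·m.
α = τ/I = -4.003/2.822 = -1.418 rad/s².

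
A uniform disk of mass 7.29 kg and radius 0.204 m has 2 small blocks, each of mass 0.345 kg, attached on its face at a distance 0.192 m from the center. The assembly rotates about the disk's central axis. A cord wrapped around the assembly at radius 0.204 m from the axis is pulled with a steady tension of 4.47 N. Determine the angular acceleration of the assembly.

α ≈ 5.15 rad/s²

I_disk = ½MR² = ½(7.29)(0.204)² = 0.1517 kg·m².
I_blocks = 2·m·r² = 2(0.345)(0.192)² = 0.02544 kg·m².
Total I = 0.1771 kg·m².
τ = F r = (4.47)(0.204) = 0.9119 N·m.
α = τ/I = 0.9119/0.1771 = 5.148 rad/s².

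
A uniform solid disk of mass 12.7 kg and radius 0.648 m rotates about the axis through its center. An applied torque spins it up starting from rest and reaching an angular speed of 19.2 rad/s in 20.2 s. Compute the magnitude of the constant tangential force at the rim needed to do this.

I = ½MR² = (1/2)(12.7)(0.648)² = 2.666 kg·m².
α = Δω/Δt = (19.2 − 0)/20.2 = 0.9505 rad/s².
The required torque is τ = Iα = (2.666)(0.9505) = 2.534 N·m.
A tangential force at the rim gives τ = FR, so F = τ/R = 2.534/0.648 = 3.911 N.

F ≈ 3.91 N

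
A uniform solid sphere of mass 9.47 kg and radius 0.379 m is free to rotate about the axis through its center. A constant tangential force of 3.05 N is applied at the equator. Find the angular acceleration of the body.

I = (2/5)MR² = (2/5)(9.47)(0.379)² = 0.5441 kg·m².
τ = F R = (3.05)(0.379) = 1.156 N·m.
From τ = Iα: α = 1.156/0.5441 = 2.124 rad/s².

α ≈ 2.12 rad/s²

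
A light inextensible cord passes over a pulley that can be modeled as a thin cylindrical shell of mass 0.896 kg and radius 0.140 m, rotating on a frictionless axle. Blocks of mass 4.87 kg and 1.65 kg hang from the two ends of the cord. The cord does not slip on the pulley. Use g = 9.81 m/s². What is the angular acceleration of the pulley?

I = MR² = (0.896)(0.140)² = 0.01756 kg·m².
Heavier block: m₁g − T₁ = m₁a. Lighter block: T₂ − m₂g = m₂a.
Pulley: (T₁ − T₂)R = Iα = I(a/R), so T₁ − T₂ = (I/R²)a = 1·M_p a = 0.8960·a.
Adding the three: (m₁ − m₂)g = (m₁ + m₂ + 0.8960)a, so a = (4.87 − 1.65)(9.81)/(4.87 + 1.65 + 0.8960) = 4.259 m/s².
α = a/R = 4.259/0.140 = 30.42 rad/s².

α ≈ 30.4 rad/s²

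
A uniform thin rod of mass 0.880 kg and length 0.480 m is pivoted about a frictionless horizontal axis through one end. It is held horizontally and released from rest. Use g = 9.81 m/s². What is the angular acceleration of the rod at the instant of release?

α ≈ 30.7 rad/s²

About the pivot, I = (1/3)ML² = (1/3)(0.880)(0.480)² = 0.06758 kg·m².
The weight acts at the center, a distance L/2 = 0.2400 m from the pivot; τ = Mg(L/2) = 2.072 N·m.
α = τ/I = 2.072/0.06758 = 30.66 rad/s².
(Equivalently α = (3g/(2L)) = 30.66 rad/s².)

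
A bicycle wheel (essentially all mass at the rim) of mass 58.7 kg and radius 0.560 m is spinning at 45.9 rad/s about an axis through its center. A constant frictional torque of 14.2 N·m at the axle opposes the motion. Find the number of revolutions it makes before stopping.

I = MR² = (58.7)(0.560)² = 18.41 kg·m².
The net torque has magnitude 14.2 N·m, opposing ω.
|α| = τ/I = 14.20/18.41 = 0.7714 rad/s² (deceleration).
ω² = ω₀² − 2|α|θ with ω = 0 ⇒ θ = ω₀²/(2|α|) = 1366 rad = 217.3 rev.

≈ 217 revolutions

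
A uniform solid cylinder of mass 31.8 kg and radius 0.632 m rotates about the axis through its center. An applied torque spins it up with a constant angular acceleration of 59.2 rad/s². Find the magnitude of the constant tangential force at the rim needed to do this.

F ≈ 595 N

I = ½MR² = (1/2)(31.8)(0.632)² = 6.351 kg·m².
The required torque is τ = Iα = (6.351)(59.20) = 376.0 N·m.
A tangential force at the rim gives τ = FR, so F = τ/R = 376.0/0.632 = 594.9 N.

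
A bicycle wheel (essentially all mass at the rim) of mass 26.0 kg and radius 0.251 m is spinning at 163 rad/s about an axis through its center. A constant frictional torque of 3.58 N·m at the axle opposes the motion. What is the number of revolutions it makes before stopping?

I = MR² = (26.0)(0.251)² = 1.638 kg·m².
The net torque has magnitude 3.58 N·m, opposing ω.
|α| = τ/I = 3.580/1.638 = 2.186 rad/s² (deceleration).
ω² = ω₀² − 2|α|θ with ω = 0 ⇒ θ = ω₀²/(2|α|) = 6078 rad = 967.4 rev.

≈ 967 revolutions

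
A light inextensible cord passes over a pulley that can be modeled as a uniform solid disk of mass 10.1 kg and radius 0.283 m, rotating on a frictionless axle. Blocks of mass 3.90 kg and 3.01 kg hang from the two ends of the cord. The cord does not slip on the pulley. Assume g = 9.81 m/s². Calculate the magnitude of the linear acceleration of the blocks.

a ≈ 0.730 m/s²

I = ½MR² = (1/2)(10.1)(0.283)² = 0.4044 kg·m².
Heavier block: m₁g − T₁ = m₁a. Lighter block: T₂ − m₂g = m₂a.
Pulley: (T₁ − T₂)R = Iα = I(a/R), so T₁ − T₂ = (I/R²)a = (1/2)M_p a = 5.050·a.
Adding the three: (m₁ − m₂)g = (m₁ + m₂ + 5.050)a, so a = (3.90 − 3.01)(9.81)/(3.90 + 3.01 + 5.050) = 0.7300 m/s².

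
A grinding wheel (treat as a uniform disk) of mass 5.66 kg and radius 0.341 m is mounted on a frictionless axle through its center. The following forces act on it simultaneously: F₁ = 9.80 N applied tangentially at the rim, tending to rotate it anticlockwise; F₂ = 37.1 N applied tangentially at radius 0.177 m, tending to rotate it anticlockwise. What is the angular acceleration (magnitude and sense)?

α ≈ 30.1 rad/s², anticlockwise

I = ½MR² = (1/2)(5.66)(0.341)² = 0.3291 kg·m².
Taking anticlockwise as positive: τ₁ = +(9.80)(0.341) = +3.342 N·m; τ₂ = +(37.1)(0.177) = +6.567 N·m.
Net torque τ = 9.909 N·m.
α = τ/I = 9.909/0.3291 = 30.11 rad/s².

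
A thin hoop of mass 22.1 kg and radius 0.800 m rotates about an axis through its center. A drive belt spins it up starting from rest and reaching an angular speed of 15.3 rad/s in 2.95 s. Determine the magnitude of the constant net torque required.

I = MR² = (22.1)(0.800)² = 14.14 kg·m².
α = Δω/Δt = (15.3 − 0)/2.95 = 5.186 rad/s².
τ = Iα = (14.14)(5.186) = 73.36 N·m.

τ ≈ 73.4 N·m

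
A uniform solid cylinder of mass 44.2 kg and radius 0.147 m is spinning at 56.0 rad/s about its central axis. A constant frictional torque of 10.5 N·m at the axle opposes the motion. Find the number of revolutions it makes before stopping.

I = ½MR² = (1/2)(44.2)(0.147)² = 0.4776 kg·m².
The net torque has magnitude 10.5 N·m, opposing ω.
|α| = τ/I = 10.50/0.4776 = 21.99 rad/s² (deceleration).
ω² = ω₀² − 2|α|θ with ω = 0 ⇒ θ = ω₀²/(2|α|) = 71.32 rad = 11.35 rev.

≈ 11.4 revolutions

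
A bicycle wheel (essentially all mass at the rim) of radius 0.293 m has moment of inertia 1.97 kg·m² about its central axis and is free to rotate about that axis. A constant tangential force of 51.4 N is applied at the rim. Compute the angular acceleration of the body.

τ = F R = (51.4)(0.293) = 15.06 N·m.
Newton's second law for rotation, τ = Iα, gives α = τ/I = 15.06/1.970 = 7.645 rad/s².

α ≈ 7.64 rad/s²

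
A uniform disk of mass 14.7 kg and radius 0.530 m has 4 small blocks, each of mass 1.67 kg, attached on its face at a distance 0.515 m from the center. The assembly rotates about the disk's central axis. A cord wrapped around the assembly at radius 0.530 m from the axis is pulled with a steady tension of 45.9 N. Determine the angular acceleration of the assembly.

I_disk = ½MR² = ½(14.7)(0.530)² = 2.065 kg·m².
I_blocks = 4·m·r² = 4(1.67)(0.515)² = 1.772 kg·m².
Total I = 3.836 kg·m².
τ = F r = (45.9)(0.530) = 24.33 N·m.
α = τ/I = 24.33/3.836 = 6.341 rad/s².

α ≈ 6.34 rad/s²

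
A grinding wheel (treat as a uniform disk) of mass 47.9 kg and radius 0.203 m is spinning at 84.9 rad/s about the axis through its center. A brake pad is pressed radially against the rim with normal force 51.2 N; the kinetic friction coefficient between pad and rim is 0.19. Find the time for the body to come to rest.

t ≈ 42.4 s

I = ½MR² = (1/2)(47.9)(0.203)² = 0.9870 kg·m².
Friction force f = μN = (0.19)(51.2) = 9.728 N at the rim; torque magnitude τ = fR = 1.975 N·m, opposing ω.
|α| = τ/I = 1.975/0.9870 = 2.001 rad/s² (deceleration).
0 = ω₀ − |α|t ⇒ t = ω₀/|α| = 84.9/2.001 = 42.43 s.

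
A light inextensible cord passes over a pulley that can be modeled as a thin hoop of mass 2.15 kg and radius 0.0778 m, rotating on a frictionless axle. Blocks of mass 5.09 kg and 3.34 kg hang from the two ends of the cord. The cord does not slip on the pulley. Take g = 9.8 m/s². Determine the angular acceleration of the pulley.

I = MR² = (2.15)(0.0778)² = 0.01301 kg·m².
Heavier block: m₁g − T₁ = m₁a. Lighter block: T₂ − m₂g = m₂a.
Pulley: (T₁ − T₂)R = Iα = I(a/R), so T₁ − T₂ = (I/R²)a = 1·M_p a = 2.150·a.
Adding the three: (m₁ − m₂)g = (m₁ + m₂ + 2.150)a, so a = (5.09 − 3.34)(9.8)/(5.09 + 3.34 + 2.150) = 1.621 m/s².
α = a/R = 1.621/0.0778 = 20.84 rad/s².

α ≈ 20.8 rad/s²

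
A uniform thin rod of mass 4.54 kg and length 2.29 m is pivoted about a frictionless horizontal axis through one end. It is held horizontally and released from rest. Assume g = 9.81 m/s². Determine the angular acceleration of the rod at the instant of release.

About the pivot, I = (1/3)ML² = (1/3)(4.54)(2.29)² = 7.936 kg·m².
The weight acts at the center, a distance L/2 = 1.145 m from the pivot; τ = Mg(L/2) = 51.00 N·m.
α = τ/I = 51.00/7.936 = 6.426 rad/s².

α ≈ 6.43 rad/s²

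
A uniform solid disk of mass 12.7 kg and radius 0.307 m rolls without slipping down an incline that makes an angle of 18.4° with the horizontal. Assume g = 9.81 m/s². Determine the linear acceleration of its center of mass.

a ≈ 2.06 m/s²

Translation along the incline: Mg sinθ − f = Ma.
Rotation about the center: fR = Iα with I = ½MR². No-slip gives a = αR, so f = (I/R²)a = (1/2)M a.
Substituting: Mg sinθ = (1 + 0.5000)Ma, so a = g sinθ/(1 + 0.5000) = (9.81) sin 18.4° / 1.500 = 2.064 m/s².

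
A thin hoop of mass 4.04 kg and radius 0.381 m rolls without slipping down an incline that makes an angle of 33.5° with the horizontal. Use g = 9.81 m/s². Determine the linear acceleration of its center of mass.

a ≈ 2.71 m/s²

Translation along the incline: Mg sinθ − f = Ma.
Rotation about the center: fR = Iα with I = MR². No-slip gives a = αR, so f = (I/R²)a = M a.
Substituting: Mg sinθ = (1 + 1.000)Ma, so a = g sinθ/(1 + 1.000) = (9.81) sin 33.5° / 2.000 = 2.707 m/s².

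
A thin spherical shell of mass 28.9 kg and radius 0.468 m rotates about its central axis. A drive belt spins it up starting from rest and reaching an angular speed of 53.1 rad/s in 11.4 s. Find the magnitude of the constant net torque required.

τ ≈ 19.7 N·m

I = (2/3)MR² = (2/3)(28.9)(0.468)² = 4.220 kg·m².
α = Δω/Δt = (53.1 − 0)/11.4 = 4.658 rad/s².
τ = Iα = (4.220)(4.658) = 19.66 N·m.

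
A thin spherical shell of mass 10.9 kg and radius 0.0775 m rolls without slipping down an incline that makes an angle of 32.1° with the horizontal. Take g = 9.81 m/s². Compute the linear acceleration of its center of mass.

Translation along the incline: Mg sinθ − f = Ma.
Rotation about the center: fR = Iα with I = (2/3)MR². No-slip gives a = αR, so f = (I/R²)a = (2/3)M a.
Substituting: Mg sinθ = (1 + 0.6667)Ma, so a = g sinθ/(1 + 0.6667) = (9.81) sin 32.1° / 1.667 = 3.128 m/s².

a ≈ 3.13 m/s²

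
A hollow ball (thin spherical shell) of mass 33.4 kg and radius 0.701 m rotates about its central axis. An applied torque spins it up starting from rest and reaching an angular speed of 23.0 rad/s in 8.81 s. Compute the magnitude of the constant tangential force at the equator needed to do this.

F ≈ 40.7 N

I = (2/3)MR² = (2/3)(33.4)(0.701)² = 10.94 kg·m².
α = Δω/Δt = (23.0 − 0)/8.81 = 2.611 rad/s².
The required torque is τ = Iα = (10.94)(2.611) = 28.57 N·m.
A tangential force at the equator gives τ = FR, so F = τ/R = 28.57/0.701 = 40.75 N.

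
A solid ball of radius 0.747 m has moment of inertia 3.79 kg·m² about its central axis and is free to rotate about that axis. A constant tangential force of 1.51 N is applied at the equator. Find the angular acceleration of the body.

α ≈ 0.298 rad/s²

τ = F R = (1.51)(0.747) = 1.128 N·m.
From τ = Iα: α = 1.128/3.790 = 0.2976 rad/s².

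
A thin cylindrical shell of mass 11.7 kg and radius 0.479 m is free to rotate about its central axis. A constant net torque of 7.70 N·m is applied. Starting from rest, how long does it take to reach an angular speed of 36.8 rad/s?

I = MR² = (11.7)(0.479)² = 2.684 kg·m².
α = τ/I = 7.70/2.684 = 2.868 rad/s².
ω = αt ⇒ t = ω/α = 36.8/2.868 = 12.83 s.

t ≈ 12.8 s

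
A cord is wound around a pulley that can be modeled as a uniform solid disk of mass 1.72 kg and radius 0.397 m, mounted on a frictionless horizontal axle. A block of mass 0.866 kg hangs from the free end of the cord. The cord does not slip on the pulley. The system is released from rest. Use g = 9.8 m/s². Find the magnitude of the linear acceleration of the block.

I = ½MR² = (1/2)(1.72)(0.397)² = 0.1355 kg·m².
Block: mg − T = ma. Pulley: TR = Iα. No-slip: a = αR, so T = (I/R²)a = 0.8600·a.
Then mg = (m + 0.8600)a, so a = (0.866)(9.8)/(0.866 + 0.8600) = 4.917 m/s².

a ≈ 4.92 m/s²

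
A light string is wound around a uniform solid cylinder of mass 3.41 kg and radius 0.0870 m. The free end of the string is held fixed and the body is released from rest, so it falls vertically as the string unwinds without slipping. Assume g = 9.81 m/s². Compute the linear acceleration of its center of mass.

a ≈ 6.54 m/s²

Translation: Mg − T = Ma. Rotation about the center: TR = Iα with I = ½MR².
With a = αR: T = (I/R²)a = (1/2)M a, so Mg = (1 + 0.5000)Ma.
a = g/(1 + 0.5000) = 9.81/1.500 = 6.540 m/s².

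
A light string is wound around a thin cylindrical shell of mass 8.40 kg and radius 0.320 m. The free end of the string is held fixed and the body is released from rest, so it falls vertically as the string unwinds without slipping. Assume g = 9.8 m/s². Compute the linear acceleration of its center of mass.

Translation: Mg − T = Ma. Rotation about the center: TR = Iα with I = MR².
With a = αR: T = (I/R²)a = M a, so Mg = (1 + 1.000)Ma.
a = g/(1 + 1.000) = 9.8/2.000 = 4.900 m/s².

a ≈ 4.90 m/s²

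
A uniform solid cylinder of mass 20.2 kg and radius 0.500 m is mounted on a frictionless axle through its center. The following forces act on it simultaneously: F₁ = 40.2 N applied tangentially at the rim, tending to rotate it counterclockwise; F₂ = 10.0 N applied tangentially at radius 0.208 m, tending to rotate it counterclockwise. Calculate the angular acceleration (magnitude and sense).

α ≈ 8.78 rad/s², counterclockwise

I = ½MR² = (1/2)(20.2)(0.500)² = 2.525 kg·m².
Taking counterclockwise as positive: τ₁ = +(40.2)(0.500) = +20.10 N·m; τ₂ = +(10.0)(0.208) = +2.080 N·m.
Net torque τ = 22.18 N·m.
α = τ/I = 22.18/2.525 = 8.784 rad/s².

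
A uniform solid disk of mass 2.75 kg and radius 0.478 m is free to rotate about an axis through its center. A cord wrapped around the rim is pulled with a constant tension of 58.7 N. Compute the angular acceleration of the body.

α ≈ 89.3 rad/s²

I = ½MR² = (1/2)(2.75)(0.478)² = 0.3142 kg·m².
τ = F R = (58.7)(0.478) = 28.06 N·m.
From τ = Iα: α = 28.06/0.3142 = 89.31 rad/s².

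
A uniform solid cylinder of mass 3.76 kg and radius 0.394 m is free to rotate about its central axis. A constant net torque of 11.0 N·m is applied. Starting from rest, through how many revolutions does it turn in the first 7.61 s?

I = ½MR² = (1/2)(3.76)(0.394)² = 0.2918 kg·m².
α = τ/I = 11.0/0.2918 = 37.69 rad/s².
θ = ½αt² = ½(37.69)(7.61)² = 1091 rad.
Revolutions = θ/(2π) = 173.7.

≈ 174 revolutions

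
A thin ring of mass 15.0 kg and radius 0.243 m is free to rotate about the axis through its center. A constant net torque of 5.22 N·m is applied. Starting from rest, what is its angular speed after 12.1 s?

I = MR² = (15.0)(0.243)² = 0.8857 kg·m².
α = τ/I = 5.22/0.8857 = 5.893 rad/s².
ω = ω₀ + αt = 0 + (5.893)(12.1) = 71.31 rad/s.

ω ≈ 71.3 rad/s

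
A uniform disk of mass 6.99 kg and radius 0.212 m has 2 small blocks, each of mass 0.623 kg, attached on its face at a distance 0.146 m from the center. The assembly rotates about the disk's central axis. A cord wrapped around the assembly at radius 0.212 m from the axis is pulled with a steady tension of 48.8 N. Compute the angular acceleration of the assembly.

I_disk = ½MR² = ½(6.99)(0.212)² = 0.1571 kg·m².
I_blocks = 2·m·r² = 2(0.623)(0.146)² = 0.02656 kg·m².
Total I = 0.1836 kg·m².
τ = F r = (48.8)(0.212) = 10.35 N·m.
α = τ/I = 10.35/0.1836 = 56.34 rad/s².

α ≈ 56.3 rad/s²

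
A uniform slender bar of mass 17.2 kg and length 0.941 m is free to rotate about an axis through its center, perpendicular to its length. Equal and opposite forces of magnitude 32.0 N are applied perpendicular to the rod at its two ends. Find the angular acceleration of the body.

α ≈ 23.7 rad/s²

I = (1/12)ML² = (1/12)(17.2)(0.941)² = 1.269 kg·m².
The couple gives τ = F·(L/2) + F·(L/2) = F L = (32.0)(0.941) = 30.11 N·m.
Newton's second law for rotation, τ = Iα, gives α = τ/I = 30.11/1.269 = 23.73 rad/s².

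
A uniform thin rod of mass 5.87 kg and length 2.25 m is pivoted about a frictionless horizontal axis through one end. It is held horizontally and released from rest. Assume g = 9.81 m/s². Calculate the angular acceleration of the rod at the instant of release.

About the pivot, I = (1/3)ML² = (1/3)(5.87)(2.25)² = 9.906 kg·m².
The weight acts at the center, a distance L/2 = 1.125 m from the pivot; τ = Mg(L/2) = 64.78 N·m.
α = τ/I = 64.78/9.906 = 6.540 rad/s².

α ≈ 6.54 rad/s²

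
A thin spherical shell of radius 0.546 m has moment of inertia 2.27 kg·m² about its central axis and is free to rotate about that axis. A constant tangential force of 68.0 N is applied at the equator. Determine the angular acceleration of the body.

α ≈ 16.4 rad/s²

τ = F R = (68.0)(0.546) = 37.13 N·m.
Newton's second law for rotation, τ = Iα, gives α = τ/I = 37.13/2.270 = 16.36 rad/s².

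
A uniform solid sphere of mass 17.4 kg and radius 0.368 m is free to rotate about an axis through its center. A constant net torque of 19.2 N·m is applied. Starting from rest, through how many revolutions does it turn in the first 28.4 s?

I = (2/5)MR² = (2/5)(17.4)(0.368)² = 0.9426 kg·m².
α = τ/I = 19.2/0.9426 = 20.37 rad/s².
θ = ½αt² = ½(20.37)(28.4)² = 8215 rad.
Revolutions = θ/(2π) = 1307.

≈ 1310 revolutions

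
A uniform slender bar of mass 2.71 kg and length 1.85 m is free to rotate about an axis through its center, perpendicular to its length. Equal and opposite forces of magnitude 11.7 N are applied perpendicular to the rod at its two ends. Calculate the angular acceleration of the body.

I = (1/12)ML² = (1/12)(2.71)(1.85)² = 0.7729 kg·m².
The couple gives τ = F·(L/2) + F·(L/2) = F L = (11.7)(1.85) = 21.64 N·m.
From τ = Iα: α = 21.64/0.7729 = 28.00 rad/s².

α ≈ 28.0 rad/s²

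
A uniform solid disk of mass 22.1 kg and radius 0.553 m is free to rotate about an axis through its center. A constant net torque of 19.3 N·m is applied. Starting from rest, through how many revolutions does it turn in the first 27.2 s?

I = ½MR² = (1/2)(22.1)(0.553)² = 3.379 kg·m².
α = τ/I = 19.3/3.379 = 5.711 rad/s².
θ = ½αt² = ½(5.711)(27.2)² = 2113 rad.
Revolutions = θ/(2π) = 336.3.

≈ 336 revolutions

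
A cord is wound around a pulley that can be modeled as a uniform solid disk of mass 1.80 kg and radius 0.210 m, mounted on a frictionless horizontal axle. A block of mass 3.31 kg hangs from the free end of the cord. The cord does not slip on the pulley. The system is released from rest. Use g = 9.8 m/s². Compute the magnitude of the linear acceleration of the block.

a ≈ 7.70 m/s²

I = ½MR² = (1/2)(1.80)(0.210)² = 0.03969 kg·m².
Block: mg − T = ma. Pulley: TR = Iα. No-slip: a = αR, so T = (I/R²)a = 0.9000·a.
Then mg = (m + 0.9000)a, so a = (3.31)(9.8)/(3.31 + 0.9000) = 7.705 m/s².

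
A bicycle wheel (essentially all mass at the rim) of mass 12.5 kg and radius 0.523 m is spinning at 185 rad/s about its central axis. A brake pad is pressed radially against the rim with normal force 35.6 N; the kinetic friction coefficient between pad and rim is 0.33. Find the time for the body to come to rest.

t ≈ 103 s

I = MR² = (12.5)(0.523)² = 3.419 kg·m².
Friction force f = μN = (0.33)(35.6) = 11.75 N at the rim; torque magnitude τ = fR = 6.144 N·m, opposing ω.
|α| = τ/I = 6.144/3.419 = 1.797 rad/s² (deceleration).
0 = ω₀ − |α|t ⇒ t = ω₀/|α| = 185/1.797 = 102.9 s.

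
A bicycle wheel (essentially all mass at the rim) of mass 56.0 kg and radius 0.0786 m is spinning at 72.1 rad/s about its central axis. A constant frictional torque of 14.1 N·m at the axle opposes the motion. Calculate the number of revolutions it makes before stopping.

≈ 10.2 revolutions

I = MR² = (56.0)(0.0786)² = 0.3460 kg·m².
The net torque has magnitude 14.1 N·m, opposing ω.
|α| = τ/I = 14.10/0.3460 = 40.76 rad/s² (deceleration).
ω² = ω₀² − 2|α|θ with ω = 0 ⇒ θ = ω₀²/(2|α|) = 63.78 rad = 10.15 rev.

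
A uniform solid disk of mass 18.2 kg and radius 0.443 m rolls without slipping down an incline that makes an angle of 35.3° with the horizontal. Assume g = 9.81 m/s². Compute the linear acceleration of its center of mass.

a ≈ 3.78 m/s²

Translation along the incline: Mg sinθ − f = Ma.
Rotation about the center: fR = Iα with I = ½MR². No-slip gives a = αR, so f = (I/R²)a = (1/2)M a.
Substituting: Mg sinθ = (1 + 0.5000)Ma, so a = g sinθ/(1 + 0.5000) = (9.81) sin 35.3° / 1.500 = 3.779 m/s².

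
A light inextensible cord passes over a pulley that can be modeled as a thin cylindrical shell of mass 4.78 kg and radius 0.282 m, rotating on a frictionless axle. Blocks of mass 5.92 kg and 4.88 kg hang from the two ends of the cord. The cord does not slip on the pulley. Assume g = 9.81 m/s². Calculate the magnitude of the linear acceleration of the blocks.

a ≈ 0.655 m/s²

I = MR² = (4.78)(0.282)² = 0.3801 kg·m².
Heavier block: m₁g − T₁ = m₁a. Lighter block: T₂ − m₂g = m₂a.
Pulley: (T₁ − T₂)R = Iα = I(a/R), so T₁ − T₂ = (I/R²)a = 1·M_p a = 4.780·a.
Adding the three: (m₁ − m₂)g = (m₁ + m₂ + 4.780)a, so a = (5.92 − 4.88)(9.81)/(5.92 + 4.88 + 4.780) = 0.6548 m/s².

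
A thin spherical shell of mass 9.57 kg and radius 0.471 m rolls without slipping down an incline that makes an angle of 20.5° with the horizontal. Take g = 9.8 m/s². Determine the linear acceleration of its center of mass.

Translation along the incline: Mg sinθ − f = Ma.
Rotation about the center: fR = Iα with I = (2/3)MR². No-slip gives a = αR, so f = (I/R²)a = (2/3)M a.
Substituting: Mg sinθ = (1 + 0.6667)Ma, so a = g sinθ/(1 + 0.6667) = (9.8) sin 20.5° / 1.667 = 2.059 m/s².

a ≈ 2.06 m/s²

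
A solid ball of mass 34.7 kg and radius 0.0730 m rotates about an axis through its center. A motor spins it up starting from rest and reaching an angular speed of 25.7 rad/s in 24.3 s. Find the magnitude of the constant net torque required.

τ ≈ 0.0782 N·m

I = (2/5)MR² = (2/5)(34.7)(0.0730)² = 0.07397 kg·m².
α = Δω/Δt = (25.7 − 0)/24.3 = 1.058 rad/s².
τ = Iα = (0.07397)(1.058) = 0.07823 N·m.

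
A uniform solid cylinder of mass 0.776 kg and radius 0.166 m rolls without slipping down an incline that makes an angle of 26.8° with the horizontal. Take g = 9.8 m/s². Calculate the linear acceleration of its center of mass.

a ≈ 2.95 m/s²

Translation along the incline: Mg sinθ − f = Ma.
Rotation about the center: fR = Iα with I = ½MR². No-slip gives a = αR, so f = (I/R²)a = (1/2)M a.
Substituting: Mg sinθ = (1 + 0.5000)Ma, so a = g sinθ/(1 + 0.5000) = (9.8) sin 26.8° / 1.500 = 2.946 m/s².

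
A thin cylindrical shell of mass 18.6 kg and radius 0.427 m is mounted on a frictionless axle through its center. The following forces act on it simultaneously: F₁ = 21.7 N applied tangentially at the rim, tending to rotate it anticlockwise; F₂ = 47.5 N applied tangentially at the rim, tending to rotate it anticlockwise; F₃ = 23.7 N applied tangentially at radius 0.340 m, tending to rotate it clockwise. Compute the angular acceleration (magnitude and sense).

α ≈ 6.34 rad/s², anticlockwise

I = MR² = (18.6)(0.427)² = 3.391 kg·m².
Taking anticlockwise as positive: τ₁ = +(21.7)(0.427) = +9.266 N·m; τ₂ = +(47.5)(0.427) = +20.28 N·m; τ₃ = −(23.7)(0.340) = −8.058 N·m.
Net torque τ = 21.49 N·m.
α = τ/I = 21.49/3.391 = 6.337 rad/s².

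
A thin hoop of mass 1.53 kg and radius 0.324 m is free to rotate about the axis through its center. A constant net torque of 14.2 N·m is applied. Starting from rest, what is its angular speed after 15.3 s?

ω ≈ 1350 rad/s

I = MR² = (1.53)(0.324)² = 0.1606 kg·m².
α = τ/I = 14.2/0.1606 = 88.41 rad/s².
ω = ω₀ + αt = 0 + (88.41)(15.3) = 1353 rad/s.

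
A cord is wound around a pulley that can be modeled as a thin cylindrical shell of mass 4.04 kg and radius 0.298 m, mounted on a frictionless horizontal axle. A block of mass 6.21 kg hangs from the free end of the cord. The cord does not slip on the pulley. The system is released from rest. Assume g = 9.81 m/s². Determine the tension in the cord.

I = MR² = (4.04)(0.298)² = 0.3588 kg·m².
Block: mg − T = ma. Pulley: TR = Iα. No-slip: a = αR, so T = (I/R²)a = 4.040·a.
Then mg = (m + 4.040)a, so a = (6.21)(9.81)/(6.21 + 4.040) = 5.943 m/s².
T = 4.040·a = 24.01 N.

T ≈ 24.0 N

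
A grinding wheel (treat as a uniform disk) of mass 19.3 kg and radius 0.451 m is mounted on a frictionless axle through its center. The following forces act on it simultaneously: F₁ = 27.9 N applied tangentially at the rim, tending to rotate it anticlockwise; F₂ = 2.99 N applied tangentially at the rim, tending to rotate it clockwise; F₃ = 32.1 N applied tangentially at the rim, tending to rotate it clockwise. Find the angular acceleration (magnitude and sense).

I = ½MR² = (1/2)(19.3)(0.451)² = 1.963 kg·m².
Taking anticlockwise as positive: τ₁ = +(27.9)(0.451) = +12.58 N·m; τ₂ = −(2.99)(0.451) = −1.348 N·m; τ₃ = −(32.1)(0.451) = −14.48 N·m.
Net torque τ = -3.243 N·m.
α = τ/I = -3.243/1.963 = -1.652 rad/s².

α ≈ 1.65 rad/s², clockwise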